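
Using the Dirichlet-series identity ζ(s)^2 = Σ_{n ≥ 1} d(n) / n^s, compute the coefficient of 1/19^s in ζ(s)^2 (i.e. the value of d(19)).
d(19) = 2

ζ(s)^2 = (Σ 1/m^s)(Σ 1/k^s). The coefficient of 1/n^s in the product is the number of ordered pairs (m, k) with mk = n, which equals d(n). For n = 19, divisors are [1, 19], so d(19) = 2.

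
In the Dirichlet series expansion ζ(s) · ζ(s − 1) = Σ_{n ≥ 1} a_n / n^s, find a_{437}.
σ(437) = 480

In the product (Σ m^0/m^s)(Σ k / k^s) = Σ (Σ_{d | n} d) / n^s, the coefficient of 1/n^s is σ(n) = Σ_{d | n} d. For n = 437, divisors are [1, 19, 23, 437]; summing: σ(437) = 480.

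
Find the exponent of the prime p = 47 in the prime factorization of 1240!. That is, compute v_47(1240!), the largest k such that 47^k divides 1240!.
v_47(1240!) = 26

Legendre's formula: v_p(n!) = Σ_{k ≥ 1} ⌊n / p^k⌋. For p = 47, n = 1240, the terms are:
  ⌊1240/47^1⌋ = ⌊1240/47⌋ = 26
(the next term ⌊1240/47^2⌋ = 0, terminating the sum). Summing: v_47(1240!) = 26 = 26.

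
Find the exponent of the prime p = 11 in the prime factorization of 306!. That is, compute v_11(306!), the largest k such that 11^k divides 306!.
v_11(306!) = 29

Legendre's formula: v_p(n!) = Σ_{k ≥ 1} ⌊n / p^k⌋. For p = 11, n = 306, the terms are:
  ⌊306/11^1⌋ = ⌊306/11⌋ = 27
  ⌊306/11^2⌋ = ⌊306/121⌋ = 2
(the next term ⌊306/11^3⌋ = 0, terminating the sum). Summing: v_11(306!) = 27 + 2 = 29.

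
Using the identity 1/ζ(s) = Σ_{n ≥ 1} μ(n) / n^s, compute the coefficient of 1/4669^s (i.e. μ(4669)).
μ(4669) = -1

Factor n = 4669 = 7 · 23 · 29. μ(n) = 0 if any exponent ≥ 2 (not squarefree); otherwise μ(n) = (−1)^{ω(n)} where ω(n) is the number of distinct prime factors. Applying: μ(4669) = -1.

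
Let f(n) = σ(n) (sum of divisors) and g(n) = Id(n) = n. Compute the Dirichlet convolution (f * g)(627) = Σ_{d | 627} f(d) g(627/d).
(σ * Id)(627) = 6279

Divisors of 627: [1, 3, 11, 19, 33, 57, 209, 627]. For each d | 627:
  d = 1: σ(1) · Id(627/1) = 1 · 627 = 627
  d = 3: σ(3) · Id(627/3) = 4 · 209 = 836
  d = 11: σ(11) · Id(627/11) = 12 · 57 = 684
  d = 19: σ(19) · Id(627/19) = 20 · 33 = 660
  d = 33: σ(33) · Id(627/33) = 48 · 19 = 912
  d = 57: σ(57) · Id(627/57) = 80 · 11 = 880
  d = 209: σ(209) · Id(627/209) = 240 · 3 = 720
  d = 627: σ(627) · Id(627/627) = 960 · 1 = 960
Summing: (σ * Id)(627) = 627 + 836 + 684 + 660 + 912 + 880 + 720 + 960 = 6279.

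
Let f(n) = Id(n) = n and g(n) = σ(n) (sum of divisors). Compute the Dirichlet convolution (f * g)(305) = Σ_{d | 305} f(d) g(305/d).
(Id * σ)(305) = 1353

Divisors of 305: [1, 5, 61, 305]. For each d | 305:
  d = 1: Id(1) · σ(305/1) = 1 · 372 = 372
  d = 5: Id(5) · σ(305/5) = 5 · 62 = 310
  d = 61: Id(61) · σ(305/61) = 61 · 6 = 366
  d = 305: Id(305) · σ(305/305) = 305 · 1 = 305
Summing: (Id * σ)(305) = 372 + 310 + 366 + 305 = 1353.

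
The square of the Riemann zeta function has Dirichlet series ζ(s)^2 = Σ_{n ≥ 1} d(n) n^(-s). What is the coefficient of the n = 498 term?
d(498) = 8

ζ(s)^2 = (Σ 1/m^s)(Σ 1/k^s). The coefficient of 1/n^s in the product is the number of ordered pairs (m, k) with mk = n, which equals d(n). For n = 498, divisors are [1, 2, 3, 6, 83, 166, 249, 498], so d(498) = 8.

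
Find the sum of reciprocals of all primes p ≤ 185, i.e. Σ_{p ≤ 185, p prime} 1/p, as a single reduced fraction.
Σ 1/p = 10408867916382550633331528920459565913027063402071390584941986323453055203/5397346292805549782720214077673687806275517530364350655459511599582614290

π(185) = 42, so the primes ≤ 185 are [2, 3, 5, 7, 11, 13, 17, 19, 23, 29, 31, 37, 41, 43, 47, 53, 59, 61, 67, 71, 73, 79, 83, 89, 97, 101, 103, 107, 109, 113, 127, 131, 137, 139, 149, 151, 157, 163, 167, 173, 179, 181]. Summing 1/p over these primes: 10408867916382550633331528920459565913027063402071390584941986323453055203/5397346292805549782720214077673687806275517530364350655459511599582614290 ≈ 1.9285. Mertens estimate ln ln(185) + 0.2615 ≈ 1.9141.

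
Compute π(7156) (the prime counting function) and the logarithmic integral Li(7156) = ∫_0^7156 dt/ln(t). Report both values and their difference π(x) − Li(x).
π(7156) = 915;  Li(7156) ≈ 931.93;  π(x) − Li(x) ≈ -16.93.

Direct count of primes ≤ 7156 gives π(7156) = 915. Numerical evaluation of the logarithmic integral gives Li(7156) ≈ 931.93. The difference π(x) − Li(x) ≈ -16.93 is typically negative for small/moderate x (Li(x) overestimates), though Littlewood's theorem shows this sign changes infinitely often.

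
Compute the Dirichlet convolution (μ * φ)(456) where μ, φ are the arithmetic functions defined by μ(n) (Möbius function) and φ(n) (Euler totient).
(μ * φ)(456) = 34

Divisors of 456: [1, 2, 3, 4, 6, 8, 12, 19, 24, 38, 57, 76, 114, 152, 228, 456]. For each d | 456:
  d = 1: μ(1) · φ(456/1) = 1 · 144 = 144
  d = 2: μ(2) · φ(456/2) = -1 · 72 = -72
  d = 3: μ(3) · φ(456/3) = -1 · 72 = -72
  d = 4: μ(4) · φ(456/4) = 0 · 36 = 0
  d = 6: μ(6) · φ(456/6) = 1 · 36 = 36
  d = 8: μ(8) · φ(456/8) = 0 · 36 = 0
  d = 12: μ(12) · φ(456/12) = 0 · 18 = 0
  d = 19: μ(19) · φ(456/19) = -1 · 8 = -8
  d = 24: μ(24) · φ(456/24) = 0 · 18 = 0
  d = 38: μ(38) · φ(456/38) = 1 · 4 = 4
  d = 57: μ(57) · φ(456/57) = 1 · 4 = 4
  d = 76: μ(76) · φ(456/76) = 0 · 2 = 0
  d = 114: μ(114) · φ(456/114) = -1 · 2 = -2
  d = 152: μ(152) · φ(456/152) = 0 · 2 = 0
  d = 228: μ(228) · φ(456/228) = 0 · 1 = 0
  d = 456: μ(456) · φ(456/456) = 0 · 1 = 0
Summing: (μ * φ)(456) = 144 + -72 + -72 + 0 + 36 + 0 + 0 + -8 + 0 + 4 + 4 + 0 + -2 + 0 + 0 + 0 = 34.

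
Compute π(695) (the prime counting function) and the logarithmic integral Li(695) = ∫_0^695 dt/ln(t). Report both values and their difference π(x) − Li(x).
π(695) = 125;  Li(695) ≈ 132.33;  π(x) − Li(x) ≈ -7.33.

Direct count of primes ≤ 695 gives π(695) = 125. Numerical evaluation of the logarithmic integral gives Li(695) ≈ 132.33. The difference π(x) − Li(x) ≈ -7.33 is typically negative for small/moderate x (Li(x) overestimates), though Littlewood's theorem shows this sign changes infinitely often.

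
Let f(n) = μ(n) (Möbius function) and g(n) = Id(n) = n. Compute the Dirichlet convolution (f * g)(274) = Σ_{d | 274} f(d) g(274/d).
(μ * Id)(274) = 136

Divisors of 274: [1, 2, 137, 274]. For each d | 274:
  d = 1: μ(1) · Id(274/1) = 1 · 274 = 274
  d = 2: μ(2) · Id(274/2) = -1 · 137 = -137
  d = 137: μ(137) · Id(274/137) = -1 · 2 = -2
  d = 274: μ(274) · Id(274/274) = 1 · 1 = 1
Summing: (μ * Id)(274) = 274 + -137 + -2 + 1 = 136.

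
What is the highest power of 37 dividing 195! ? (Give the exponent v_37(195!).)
v_37(195!) = 5

Legendre's formula: v_p(n!) = Σ_{k ≥ 1} ⌊n / p^k⌋. For p = 37, n = 195, the terms are:
  ⌊195/37^1⌋ = ⌊195/37⌋ = 5
(the next term ⌊195/37^2⌋ = 0, terminating the sum). Summing: v_37(195!) = 5 = 5.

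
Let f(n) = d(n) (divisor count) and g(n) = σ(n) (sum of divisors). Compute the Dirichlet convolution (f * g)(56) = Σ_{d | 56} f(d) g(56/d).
(d * σ)(56) = 420

Divisors of 56: [1, 2, 4, 7, 8, 14, 28, 56]. For each d | 56:
  d = 1: d(1) · σ(56/1) = 1 · 120 = 120
  d = 2: d(2) · σ(56/2) = 2 · 56 = 112
  d = 4: d(4) · σ(56/4) = 3 · 24 = 72
  d = 7: d(7) · σ(56/7) = 2 · 15 = 30
  d = 8: d(8) · σ(56/8) = 4 · 8 = 32
  d = 14: d(14) · σ(56/14) = 4 · 7 = 28
  d = 28: d(28) · σ(56/28) = 6 · 3 = 18
  d = 56: d(56) · σ(56/56) = 8 · 1 = 8
Summing: (d * σ)(56) = 120 + 112 + 72 + 30 + 32 + 28 + 18 + 8 = 420.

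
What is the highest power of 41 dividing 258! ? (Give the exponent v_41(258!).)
v_41(258!) = 6

Legendre's formula: v_p(n!) = Σ_{k ≥ 1} ⌊n / p^k⌋. For p = 41, n = 258, the terms are:
  ⌊258/41^1⌋ = ⌊258/41⌋ = 6
(the next term ⌊258/41^2⌋ = 0, terminating the sum). Summing: v_41(258!) = 6 = 6.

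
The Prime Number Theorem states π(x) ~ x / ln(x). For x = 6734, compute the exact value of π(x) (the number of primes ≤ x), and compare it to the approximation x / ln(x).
π(6734) = 868;  x/ln(x) ≈ 763.93;  relative error ≈ 11.99%.

Directly count primes up to 6734: π(6734) = 868. The PNT approximation gives 6734/ln(6734) ≈ 6734/8.81492 ≈ 763.93. Relative error (π(x) − x/ln(x)) / π(x) ≈ 11.99%; the approximation is known to undercount slightly (Li(x) is a better estimate).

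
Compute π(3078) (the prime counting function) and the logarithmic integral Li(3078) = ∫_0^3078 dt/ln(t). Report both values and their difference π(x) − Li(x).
π(3078) = 439;  Li(3078) ≈ 452.49;  π(x) − Li(x) ≈ -13.49.

Direct count of primes ≤ 3078 gives π(3078) = 439. Numerical evaluation of the logarithmic integral gives Li(3078) ≈ 452.49. The difference π(x) − Li(x) ≈ -13.49 is typically negative for small/moderate x (Li(x) overestimates), though Littlewood's theorem shows this sign changes infinitely often.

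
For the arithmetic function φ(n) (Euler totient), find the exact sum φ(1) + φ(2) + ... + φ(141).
Σ_{n ≤ 141} φ(n) = 6092

Compute φ(n) for each 1 ≤ n ≤ 141: φ(1) = 1, φ(2) = 1, φ(3) = 2, φ(4) = 2, φ(5) = 4, φ(6) = 2, φ(7) = 6, φ(8) = 4, φ(9) = 6, φ(10) = 4, φ(11) = 10, φ(12) = 4, φ(13) = 12, φ(14) = 6, φ(15) = 8, φ(16) = 8, φ(17) = 16, φ(18) = 6, φ(19) = 18, φ(20) = 8, φ(21) = 12, φ(22) = 10, φ(23) = 22, φ(24) = 8, φ(25) = 20, φ(26) = 12, φ(27) = 18, φ(28) = 12, φ(29) = 28, φ(30) = 8, φ(31) = 30, φ(32) = 16, φ(33) = 20, φ(34) = 16, φ(35) = 24, φ(36) = 12, φ(37) = 36, φ(38) = 18, φ(39) = 24, φ(40) = 16, φ(41) = 40, φ(42) = 12, φ(43) = 42, φ(44) = 20, φ(45) = 24, φ(46) = 22, φ(47) = 46, φ(48) = 16, φ(49) = 42, φ(50) = 20, φ(51) = 32, φ(52) = 24, φ(53) = 52, φ(54) = 18, φ(55) = 40, φ(56) = 24, φ(57) = 36, φ(58) = 28, φ(59) = 58, φ(60) = 16, φ(61) = 60, φ(62) = 30, φ(63) = 36, φ(64) = 32, φ(65) = 48, φ(66) = 20, φ(67) = 66, φ(68) = 32, φ(69) = 44, φ(70) = 24, φ(71) = 70, φ(72) = 24, φ(73) = 72, φ(74) = 36, φ(75) = 40, φ(76) = 36, φ(77) = 60, φ(78) = 24, φ(79) = 78, φ(80) = 32, φ(81) = 54, φ(82) = 40, φ(83) = 82, φ(84) = 24, φ(85) = 64, φ(86) = 42, φ(87) = 56, φ(88) = 40, φ(89) = 88, φ(90) = 24, φ(91) = 72, φ(92) = 44, φ(93) = 60, φ(94) = 46, φ(95) = 72, φ(96) = 32, φ(97) = 96, φ(98) = 42, φ(99) = 60, φ(100) = 40, φ(101) = 100, φ(102) = 32, φ(103) = 102, φ(104) = 48, φ(105) = 48, φ(106) = 52, φ(107) = 106, φ(108) = 36, φ(109) = 108, φ(110) = 40, φ(111) = 72, φ(112) = 48, φ(113) = 112, φ(114) = 36, φ(115) = 88, φ(116) = 56, φ(117) = 72, φ(118) = 58, φ(119) = 96, φ(120) = 32, φ(121) = 110, φ(122) = 60, φ(123) = 80, φ(124) = 60, φ(125) = 100, φ(126) = 36, φ(127) = 126, φ(128) = 64, φ(129) = 84, φ(130) = 48, φ(131) = 130, φ(132) = 40, φ(133) = 108, φ(134) = 66, φ(135) = 72, φ(136) = 64, φ(137) = 136, φ(138) = 44, φ(139) = 138, φ(140) = 48, φ(141) = 92. Summing all 141 values: 6092. (Average order: Σ_{n ≤ x} φ(n) ~ (3/π²) x². For x = 141, (3/π²)·141² ≈ 6043.10.)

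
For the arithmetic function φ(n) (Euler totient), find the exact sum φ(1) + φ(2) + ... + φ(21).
Σ_{n ≤ 21} φ(n) = 140

Compute φ(n) for each 1 ≤ n ≤ 21: φ(1) = 1, φ(2) = 1, φ(3) = 2, φ(4) = 2, φ(5) = 4, φ(6) = 2, φ(7) = 6, φ(8) = 4, φ(9) = 6, φ(10) = 4, φ(11) = 10, φ(12) = 4, φ(13) = 12, φ(14) = 6, φ(15) = 8, φ(16) = 8, φ(17) = 16, φ(18) = 6, φ(19) = 18, φ(20) = 8, φ(21) = 12. Summing all 21 values: 140. (Average order: Σ_{n ≤ x} φ(n) ~ (3/π²) x². For x = 21, (3/π²)·21² ≈ 134.05.)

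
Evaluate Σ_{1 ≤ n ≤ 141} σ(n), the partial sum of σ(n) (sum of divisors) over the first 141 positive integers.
Σ_{n ≤ 141} σ(n) = 16399

Compute σ(n) for each 1 ≤ n ≤ 141: σ(1) = 1, σ(2) = 3, σ(3) = 4, σ(4) = 7, σ(5) = 6, σ(6) = 12, σ(7) = 8, σ(8) = 15, σ(9) = 13, σ(10) = 18, σ(11) = 12, σ(12) = 28, σ(13) = 14, σ(14) = 24, σ(15) = 24, σ(16) = 31, σ(17) = 18, σ(18) = 39, σ(19) = 20, σ(20) = 42, σ(21) = 32, σ(22) = 36, σ(23) = 24, σ(24) = 60, σ(25) = 31, σ(26) = 42, σ(27) = 40, σ(28) = 56, σ(29) = 30, σ(30) = 72, σ(31) = 32, σ(32) = 63, σ(33) = 48, σ(34) = 54, σ(35) = 48, σ(36) = 91, σ(37) = 38, σ(38) = 60, σ(39) = 56, σ(40) = 90, σ(41) = 42, σ(42) = 96, σ(43) = 44, σ(44) = 84, σ(45) = 78, σ(46) = 72, σ(47) = 48, σ(48) = 124, σ(49) = 57, σ(50) = 93, σ(51) = 72, σ(52) = 98, σ(53) = 54, σ(54) = 120, σ(55) = 72, σ(56) = 120, σ(57) = 80, σ(58) = 90, σ(59) = 60, σ(60) = 168, σ(61) = 62, σ(62) = 96, σ(63) = 104, σ(64) = 127, σ(65) = 84, σ(66) = 144, σ(67) = 68, σ(68) = 126, σ(69) = 96, σ(70) = 144, σ(71) = 72, σ(72) = 195, σ(73) = 74, σ(74) = 114, σ(75) = 124, σ(76) = 140, σ(77) = 96, σ(78) = 168, σ(79) = 80, σ(80) = 186, σ(81) = 121, σ(82) = 126, σ(83) = 84, σ(84) = 224, σ(85) = 108, σ(86) = 132, σ(87) = 120, σ(88) = 180, σ(89) = 90, σ(90) = 234, σ(91) = 112, σ(92) = 168, σ(93) = 128, σ(94) = 144, σ(95) = 120, σ(96) = 252, σ(97) = 98, σ(98) = 171, σ(99) = 156, σ(100) = 217, σ(101) = 102, σ(102) = 216, σ(103) = 104, σ(104) = 210, σ(105) = 192, σ(106) = 162, σ(107) = 108, σ(108) = 280, σ(109) = 110, σ(110) = 216, σ(111) = 152, σ(112) = 248, σ(113) = 114, σ(114) = 240, σ(115) = 144, σ(116) = 210, σ(117) = 182, σ(118) = 180, σ(119) = 144, σ(120) = 360, σ(121) = 133, σ(122) = 186, σ(123) = 168, σ(124) = 224, σ(125) = 156, σ(126) = 312, σ(127) = 128, σ(128) = 255, σ(129) = 176, σ(130) = 252, σ(131) = 132, σ(132) = 336, σ(133) = 160, σ(134) = 204, σ(135) = 240, σ(136) = 270, σ(137) = 138, σ(138) = 288, σ(139) = 140, σ(140) = 336, σ(141) = 192. Summing all 141 values: 16399. (Average order: Σ_{n ≤ x} σ(n) ~ (π²/12) x². For x = 141, (π²/12)·141² ≈ 16351.47.)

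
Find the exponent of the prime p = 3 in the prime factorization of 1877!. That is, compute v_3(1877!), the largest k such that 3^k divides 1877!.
v_3(1877!) = 934

Legendre's formula: v_p(n!) = Σ_{k ≥ 1} ⌊n / p^k⌋. For p = 3, n = 1877, the terms are:
  ⌊1877/3^1⌋ = ⌊1877/3⌋ = 625
  ⌊1877/3^2⌋ = ⌊1877/9⌋ = 208
  ⌊1877/3^3⌋ = ⌊1877/27⌋ = 69
  ⌊1877/3^4⌋ = ⌊1877/81⌋ = 23
  ⌊1877/3^5⌋ = ⌊1877/243⌋ = 7
  ⌊1877/3^6⌋ = ⌊1877/729⌋ = 2
(the next term ⌊1877/3^7⌋ = 0, terminating the sum). Summing: v_3(1877!) = 625 + 208 + 69 + 23 + 7 + 2 = 934.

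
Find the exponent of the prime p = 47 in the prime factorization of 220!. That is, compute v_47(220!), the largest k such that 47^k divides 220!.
v_47(220!) = 4

Legendre's formula: v_p(n!) = Σ_{k ≥ 1} ⌊n / p^k⌋. For p = 47, n = 220, the terms are:
  ⌊220/47^1⌋ = ⌊220/47⌋ = 4
(the next term ⌊220/47^2⌋ = 0, terminating the sum). Summing: v_47(220!) = 4 = 4.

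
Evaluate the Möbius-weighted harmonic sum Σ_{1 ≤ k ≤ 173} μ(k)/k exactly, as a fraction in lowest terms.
Σ μ(k)/k = -793961929871179795717382670578573859259482725009372635516241466829/166589903787325219380851695350896256250980509594874862046961683989710

Values of μ(k) for 1 ≤ k ≤ 173: μ(1) = 1, μ(2) = -1, μ(3) = -1, μ(5) = -1, μ(6) = 1, μ(7) = -1, μ(10) = 1, μ(11) = -1, μ(13) = -1, μ(14) = 1, μ(15) = 1, μ(17) = -1, μ(19) = -1, μ(21) = 1, μ(22) = 1, μ(23) = -1, μ(26) = 1, μ(29) = -1, μ(30) = -1, μ(31) = -1, μ(33) = 1, μ(34) = 1, μ(35) = 1, μ(37) = -1, μ(38) = 1, μ(39) = 1, μ(41) = -1, μ(42) = -1, μ(43) = -1, μ(46) = 1, μ(47) = -1, μ(51) = 1, μ(53) = -1, μ(55) = 1, μ(57) = 1, μ(58) = 1, μ(59) = -1, μ(61) = -1, μ(62) = 1, μ(65) = 1, μ(66) = -1, μ(67) = -1, μ(69) = 1, μ(70) = -1, μ(71) = -1, μ(73) = -1, μ(74) = 1, μ(77) = 1, μ(78) = -1, μ(79) = -1, μ(82) = 1, μ(83) = -1, μ(85) = 1, μ(86) = 1, μ(87) = 1, μ(89) = -1, μ(91) = 1, μ(93) = 1, μ(94) = 1, μ(95) = 1, μ(97) = -1, μ(101) = -1, μ(102) = -1, μ(103) = -1, μ(105) = -1, μ(106) = 1, μ(107) = -1, μ(109) = -1, μ(110) = -1, μ(111) = 1, μ(113) = -1, μ(114) = -1, μ(115) = 1, μ(118) = 1, μ(119) = 1, μ(122) = 1, μ(123) = 1, μ(127) = -1, μ(129) = 1, μ(130) = -1, μ(131) = -1, μ(133) = 1, μ(134) = 1, μ(137) = -1, μ(138) = -1, μ(139) = -1, μ(141) = 1, μ(142) = 1, μ(143) = 1, μ(145) = 1, μ(146) = 1, μ(149) = -1, μ(151) = -1, μ(154) = -1, μ(155) = 1, μ(157) = -1, μ(158) = 1, μ(159) = 1, μ(161) = 1, μ(163) = -1, μ(165) = -1, μ(166) = 1, μ(167) = -1, μ(170) = -1, μ(173) = -1, with μ = 0 on non-squarefree integers. Summing μ(k)/k for k where μ(k) ≠ 0 gives -793961929871179795717382670578573859259482725009372635516241466829/166589903787325219380851695350896256250980509594874862046961683989710 ≈ -0.0048. (PNT ⟺ this sum → 0 as n → ∞.)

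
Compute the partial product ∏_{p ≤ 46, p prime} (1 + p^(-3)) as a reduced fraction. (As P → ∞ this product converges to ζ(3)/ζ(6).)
∏ = 77199709041125603078439960576/65340146372601957980502060935

The primes p ≤ 46 are [2, 3, 5, 7, 11, 13, 17, 19, 23, 29, 31, 37, 41, 43]. For each, (1 + 1/p^3) = (p^3 + 1)/p^3. Multiplying these fractions over p ∈ [2, 3, 5, 7, 11, 13, 17, 19, 23, 29, 31, 37, 41, 43] gives 77199709041125603078439960576/65340146372601957980502060935. (In the limit P → ∞ this tends to ζ(3)/ζ(6).)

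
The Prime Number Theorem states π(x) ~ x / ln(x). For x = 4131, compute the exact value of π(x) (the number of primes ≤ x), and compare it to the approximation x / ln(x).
π(4131) = 568;  x/ln(x) ≈ 496.14;  relative error ≈ 12.65%.

Directly count primes up to 4131: π(4131) = 568. The PNT approximation gives 4131/ln(4131) ≈ 4131/8.32627 ≈ 496.14. Relative error (π(x) − x/ln(x)) / π(x) ≈ 12.65%; the approximation is known to undercount slightly (Li(x) is a better estimate).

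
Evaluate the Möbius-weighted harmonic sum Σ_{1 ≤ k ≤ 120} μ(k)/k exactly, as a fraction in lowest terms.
Σ μ(k)/k = -57036343158881297864991132838495688289960443/6322010928083521557629041258308732498654937398

Values of μ(k) for 1 ≤ k ≤ 120: μ(1) = 1, μ(2) = -1, μ(3) = -1, μ(5) = -1, μ(6) = 1, μ(7) = -1, μ(10) = 1, μ(11) = -1, μ(13) = -1, μ(14) = 1, μ(15) = 1, μ(17) = -1, μ(19) = -1, μ(21) = 1, μ(22) = 1, μ(23) = -1, μ(26) = 1, μ(29) = -1, μ(30) = -1, μ(31) = -1, μ(33) = 1, μ(34) = 1, μ(35) = 1, μ(37) = -1, μ(38) = 1, μ(39) = 1, μ(41) = -1, μ(42) = -1, μ(43) = -1, μ(46) = 1, μ(47) = -1, μ(51) = 1, μ(53) = -1, μ(55) = 1, μ(57) = 1, μ(58) = 1, μ(59) = -1, μ(61) = -1, μ(62) = 1, μ(65) = 1, μ(66) = -1, μ(67) = -1, μ(69) = 1, μ(70) = -1, μ(71) = -1, μ(73) = -1, μ(74) = 1, μ(77) = 1, μ(78) = -1, μ(79) = -1, μ(82) = 1, μ(83) = -1, μ(85) = 1, μ(86) = 1, μ(87) = 1, μ(89) = -1, μ(91) = 1, μ(93) = 1, μ(94) = 1, μ(95) = 1, μ(97) = -1, μ(101) = -1, μ(102) = -1, μ(103) = -1, μ(105) = -1, μ(106) = 1, μ(107) = -1, μ(109) = -1, μ(110) = -1, μ(111) = 1, μ(113) = -1, μ(114) = -1, μ(115) = 1, μ(118) = 1, μ(119) = 1, with μ = 0 on non-squarefree integers. Summing μ(k)/k for k where μ(k) ≠ 0 gives -57036343158881297864991132838495688289960443/6322010928083521557629041258308732498654937398 ≈ -0.0090. (PNT ⟺ this sum → 0 as n → ∞.)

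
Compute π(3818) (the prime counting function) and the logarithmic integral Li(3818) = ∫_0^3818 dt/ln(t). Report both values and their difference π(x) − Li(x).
π(3818) = 529;  Li(3818) ≈ 543.36;  π(x) − Li(x) ≈ -14.36.

Direct count of primes ≤ 3818 gives π(3818) = 529. Numerical evaluation of the logarithmic integral gives Li(3818) ≈ 543.36. The difference π(x) − Li(x) ≈ -14.36 is typically negative for small/moderate x (Li(x) overestimates), though Littlewood's theorem shows this sign changes infinitely often.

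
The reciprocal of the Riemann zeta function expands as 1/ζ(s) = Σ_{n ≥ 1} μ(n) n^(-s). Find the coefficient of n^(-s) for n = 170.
μ(170) = -1

Factor n = 170 = 2 · 5 · 17. μ(n) = 0 if any exponent ≥ 2 (not squarefree); otherwise μ(n) = (−1)^{ω(n)} where ω(n) is the number of distinct prime factors. Applying: μ(170) = -1.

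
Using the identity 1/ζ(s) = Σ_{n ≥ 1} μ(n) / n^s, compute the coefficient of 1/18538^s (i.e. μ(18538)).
μ(18538) = 1

Factor n = 18538 = 2 · 13 · 23 · 31. μ(n) = 0 if any exponent ≥ 2 (not squarefree); otherwise μ(n) = (−1)^{ω(n)} where ω(n) is the number of distinct prime factors. Applying: μ(18538) = 1.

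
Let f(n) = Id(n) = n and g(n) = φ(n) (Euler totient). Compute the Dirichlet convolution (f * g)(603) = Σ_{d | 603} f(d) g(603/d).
(Id * φ)(603) = 2793

Divisors of 603: [1, 3, 9, 67, 201, 603]. For each d | 603:
  d = 1: Id(1) · φ(603/1) = 1 · 396 = 396
  d = 3: Id(3) · φ(603/3) = 3 · 132 = 396
  d = 9: Id(9) · φ(603/9) = 9 · 66 = 594
  d = 67: Id(67) · φ(603/67) = 67 · 6 = 402
  d = 201: Id(201) · φ(603/201) = 201 · 2 = 402
  d = 603: Id(603) · φ(603/603) = 603 · 1 = 603
Summing: (Id * φ)(603) = 396 + 396 + 594 + 402 + 402 + 603 = 2793.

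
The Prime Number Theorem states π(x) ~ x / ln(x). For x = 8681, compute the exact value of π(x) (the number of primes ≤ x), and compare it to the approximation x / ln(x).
π(8681) = 1081;  x/ln(x) ≈ 957.23;  relative error ≈ 11.45%.

Directly count primes up to 8681: π(8681) = 1081. The PNT approximation gives 8681/ln(8681) ≈ 8681/9.06889 ≈ 957.23. Relative error (π(x) − x/ln(x)) / π(x) ≈ 11.45%; the approximation is known to undercount slightly (Li(x) is a better estimate).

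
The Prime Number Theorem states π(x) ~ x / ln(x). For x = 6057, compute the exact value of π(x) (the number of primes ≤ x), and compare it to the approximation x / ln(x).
π(6057) = 790;  x/ln(x) ≈ 695.49;  relative error ≈ 11.96%.

Directly count primes up to 6057: π(6057) = 790. The PNT approximation gives 6057/ln(6057) ≈ 6057/8.70897 ≈ 695.49. Relative error (π(x) − x/ln(x)) / π(x) ≈ 11.96%; the approximation is known to undercount slightly (Li(x) is a better estimate).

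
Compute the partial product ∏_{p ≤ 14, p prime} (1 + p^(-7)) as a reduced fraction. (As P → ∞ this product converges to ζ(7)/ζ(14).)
∏ = 131129952026000311359081292/130052142598591679794453125

The primes p ≤ 14 are [2, 3, 5, 7, 11, 13]. For each, (1 + 1/p^7) = (p^7 + 1)/p^7. Multiplying these fractions over p ∈ [2, 3, 5, 7, 11, 13] gives 131129952026000311359081292/130052142598591679794453125. (In the limit P → ∞ this tends to ζ(7)/ζ(14).)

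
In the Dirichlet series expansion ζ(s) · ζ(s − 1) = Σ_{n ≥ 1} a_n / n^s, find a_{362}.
σ(362) = 546

In the product (Σ m^0/m^s)(Σ k / k^s) = Σ (Σ_{d | n} d) / n^s, the coefficient of 1/n^s is σ(n) = Σ_{d | n} d. For n = 362, divisors are [1, 2, 181, 362]; summing: σ(362) = 546.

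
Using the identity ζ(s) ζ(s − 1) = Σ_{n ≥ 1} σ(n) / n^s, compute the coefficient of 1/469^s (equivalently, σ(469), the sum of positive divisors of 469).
σ(469) = 544

In the product (Σ m^0/m^s)(Σ k / k^s) = Σ (Σ_{d | n} d) / n^s, the coefficient of 1/n^s is σ(n) = Σ_{d | n} d. For n = 469, divisors are [1, 7, 67, 469]; summing: σ(469) = 544.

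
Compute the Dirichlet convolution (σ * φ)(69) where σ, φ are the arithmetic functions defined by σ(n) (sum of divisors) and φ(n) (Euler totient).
(σ * φ)(69) = 276

Divisors of 69: [1, 3, 23, 69]. For each d | 69:
  d = 1: σ(1) · φ(69/1) = 1 · 44 = 44
  d = 3: σ(3) · φ(69/3) = 4 · 22 = 88
  d = 23: σ(23) · φ(69/23) = 24 · 2 = 48
  d = 69: σ(69) · φ(69/69) = 96 · 1 = 96
Summing: (σ * φ)(69) = 44 + 88 + 48 + 96 = 276.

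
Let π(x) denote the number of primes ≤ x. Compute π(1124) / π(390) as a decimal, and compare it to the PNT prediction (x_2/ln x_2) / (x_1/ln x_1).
π(1124)/π(390) = 188/77 ≈ 2.4416;  PNT prediction ≈ 2.4478.

π(390) = 77 and π(1124) = 188, so π(1124)/π(390) ≈ 2.4416. The PNT-predicted ratio is (1124/ln(1124)) / (390/ln(390)) ≈ 2.4478. The two agree to within a few percent, as expected.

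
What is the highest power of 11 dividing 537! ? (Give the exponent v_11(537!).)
v_11(537!) = 52

Legendre's formula: v_p(n!) = Σ_{k ≥ 1} ⌊n / p^k⌋. For p = 11, n = 537, the terms are:
  ⌊537/11^1⌋ = ⌊537/11⌋ = 48
  ⌊537/11^2⌋ = ⌊537/121⌋ = 4
(the next term ⌊537/11^3⌋ = 0, terminating the sum). Summing: v_11(537!) = 48 + 4 = 52.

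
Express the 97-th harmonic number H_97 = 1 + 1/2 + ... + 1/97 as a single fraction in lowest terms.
H_97 = 359553024620966925518018240656745677092407/69720375229712477164533808935312303556800

Direct summation: H_97 = 1 + 1/2 + ... + 1/97. The least common denominator is lcm(1, ..., 97) = 69720375229712477164533808935312303556800; over this denominator the numerator is 69720375229712477164533808935312303556800 + 34860187614856238582266904467656151778400 + 23240125076570825721511269645104101185600 + 17430093807428119291133452233828075889200 + 13944075045942495432906761787062460711360 + 11620062538285412860755634822552050592800 + 9960053604244639594933401276473186222400 + 8715046903714059645566726116914037944600 + 7746708358856941907170423215034700395200 + 6972037522971247716453380893531230355680 + 6338215929973861560412164448664754868800 + 5810031269142706430377817411276025296400 + 5363105786900959781887216071947100273600 + 4980026802122319797466700638236593111200 + 4648025015314165144302253929020820237120 + 4357523451857029822783363058457018972300 + 4101198542924263362619635819724253150400 + 3873354179428470953585211607517350197600 + 3669493433142761956028095207121700187200 + 3486018761485623858226690446765615177840 + 3320017868081546531644467092157728740800 + 3169107964986930780206082224332377434400 + 3031320662161412050631904736317926241600 + 2905015634571353215188908705638012648200 + 2788815009188499086581352357412492142272 + 2681552893450479890943608035973550136800 + 2582236119618980635723474405011566798400 + 2490013401061159898733350319118296555600 + 2404150869990085419466683066734907019200 + 2324012507657082572151126964510410118560 + 2249044362248789585952703514042332372800 + 2178761725928514911391681529228509486150 + 2112738643324620520137388149554918289600 + 2050599271462131681309817909862126575200 + 1992010720848927918986680255294637244480 + 1936677089714235476792605803758675098800 + 1884334465667904788230643484738170366400 + 1834746716571380978014047603560850093600 + 1787701928966986593962405357315700091200 + 1743009380742811929113345223382807588920 + 1700496956822255540598385583788104964800 + 1660008934040773265822233546078864370400 + 1621404075109592492198460672914239617600 + 1584553982493465390103041112166188717200 + 1549341671771388381434084643006940079040 + 1515660331080706025315952368158963120800 + 1483412238930052705628378913517283054400 + 1452507817285676607594454352819006324100 + 1422864800606377084990485896639026603200 + 1394407504594249543290676178706246071136 + 1367066180974754454206545273241417716800 + 1340776446725239945471804017986775068400 + 1315478777919103342727052998779477425600 + 1291118059809490317861737202505783399200 + 1267643185994772312082432889732950973760 + 1245006700530579949366675159559148277800 + 1223164477714253985342698402373900062400 + 1202075434995042709733341533367453509600 + 1181701275079872494314132354835801755200 + 1162006253828541286075563482255205059280 + 1142956970978893068271046048119873828800 + 1124522181124394792976351757021166186400 + 1106672622693848843881489030719242913600 + 1089380862964257455695840764614254743075 + 1072621157380191956377443214389420054720 + 1056369321662310260068694074777459144800 + 1040602615368842942754235954258392590400 + 1025299635731065840654908954931063287600 + 1010440220720470683543968245439308747200 + 996005360424463959493340127647318622240 + 981977115911443340345546604722708500800 + 968338544857117738396302901879337549400 + 955073633283732563897723410072771281600 + 942167232833952394115321742369085183200 + 929605003062833028860450785804164047424 + 917373358285690489007023801780425046800 + 905459418567694508630309206952107838400 + 893850964483493296981202678657850045600 + 882536395312816166639668467535598779200 + 871504690371405964556672611691403794460 + 860745373206326878574491468337188932800 + 850248478411127770299192791894052482400 + 840004520839909363428118179943521729600 + 830004467020386632911116773039432185200 + 820239708584852672523927163944850630080 + 810702037554796246099230336457119808800 + 801383623330028473155561022244969006400 + 792276991246732695051520556083094358600 + 783375002581039069264424819497891051200 + 774670835885694190717042321503470039520 + 766157969557279968841030867421014324800 + 757830165540353012657976184079481560400 + 749681454082929861984234504680777457600 + 741706119465026352814189456758641527200 + 733898686628552391205619041424340037440 + 726253908642838303797227176409503162050 + 718766754945489455304472257065075294400 = 359553024620966925518018240656745677092407, so H_97 = 359553024620966925518018240656745677092407/69720375229712477164533808935312303556800 (already in lowest terms) ≈ 5.15707. (The PNT-adjacent estimate ln(97) + γ ≈ 5.15193 matches within O(1/n).)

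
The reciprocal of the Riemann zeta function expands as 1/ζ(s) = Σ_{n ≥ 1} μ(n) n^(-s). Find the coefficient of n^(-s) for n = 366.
μ(366) = -1

Factor n = 366 = 2 · 3 · 61. μ(n) = 0 if any exponent ≥ 2 (not squarefree); otherwise μ(n) = (−1)^{ω(n)} where ω(n) is the number of distinct prime factors. Applying: μ(366) = -1.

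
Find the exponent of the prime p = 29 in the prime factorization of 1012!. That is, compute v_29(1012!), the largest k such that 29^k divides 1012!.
v_29(1012!) = 35

Legendre's formula: v_p(n!) = Σ_{k ≥ 1} ⌊n / p^k⌋. For p = 29, n = 1012, the terms are:
  ⌊1012/29^1⌋ = ⌊1012/29⌋ = 34
  ⌊1012/29^2⌋ = ⌊1012/841⌋ = 1
(the next term ⌊1012/29^3⌋ = 0, terminating the sum). Summing: v_29(1012!) = 34 + 1 = 35.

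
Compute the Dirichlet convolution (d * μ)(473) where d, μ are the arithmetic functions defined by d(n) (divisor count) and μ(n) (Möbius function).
(d * μ)(473) = 1

Divisors of 473: [1, 11, 43, 473]. For each d | 473:
  d = 1: d(1) · μ(473/1) = 1 · 1 = 1
  d = 11: d(11) · μ(473/11) = 2 · -1 = -2
  d = 43: d(43) · μ(473/43) = 2 · -1 = -2
  d = 473: d(473) · μ(473/473) = 4 · 1 = 4
Summing: (d * μ)(473) = 1 + -2 + -2 + 4 = 1.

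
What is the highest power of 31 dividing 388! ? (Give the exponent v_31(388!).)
v_31(388!) = 12

Legendre's formula: v_p(n!) = Σ_{k ≥ 1} ⌊n / p^k⌋. For p = 31, n = 388, the terms are:
  ⌊388/31^1⌋ = ⌊388/31⌋ = 12
(the next term ⌊388/31^2⌋ = 0, terminating the sum). Summing: v_31(388!) = 12 = 12.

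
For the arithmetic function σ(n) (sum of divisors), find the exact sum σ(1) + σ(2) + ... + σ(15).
Σ_{n ≤ 15} σ(n) = 189

Compute σ(n) for each 1 ≤ n ≤ 15: σ(1) = 1, σ(2) = 3, σ(3) = 4, σ(4) = 7, σ(5) = 6, σ(6) = 12, σ(7) = 8, σ(8) = 15, σ(9) = 13, σ(10) = 18, σ(11) = 12, σ(12) = 28, σ(13) = 14, σ(14) = 24, σ(15) = 24. Summing all 15 values: 189. (Average order: Σ_{n ≤ x} σ(n) ~ (π²/12) x². For x = 15, (π²/12)·15² ≈ 185.06.)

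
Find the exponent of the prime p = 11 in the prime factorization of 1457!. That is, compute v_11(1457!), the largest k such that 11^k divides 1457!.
v_11(1457!) = 145

Legendre's formula: v_p(n!) = Σ_{k ≥ 1} ⌊n / p^k⌋. For p = 11, n = 1457, the terms are:
  ⌊1457/11^1⌋ = ⌊1457/11⌋ = 132
  ⌊1457/11^2⌋ = ⌊1457/121⌋ = 12
  ⌊1457/11^3⌋ = ⌊1457/1331⌋ = 1
(the next term ⌊1457/11^4⌋ = 0, terminating the sum). Summing: v_11(1457!) = 132 + 12 + 1 = 145.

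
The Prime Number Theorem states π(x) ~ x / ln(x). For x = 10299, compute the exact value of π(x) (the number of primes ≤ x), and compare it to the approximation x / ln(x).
π(10299) = 1262;  x/ln(x) ≈ 1114.63;  relative error ≈ 11.68%.

Directly count primes up to 10299: π(10299) = 1262. The PNT approximation gives 10299/ln(10299) ≈ 10299/9.23980 ≈ 1114.63. Relative error (π(x) − x/ln(x)) / π(x) ≈ 11.68%; the approximation is known to undercount slightly (Li(x) is a better estimate).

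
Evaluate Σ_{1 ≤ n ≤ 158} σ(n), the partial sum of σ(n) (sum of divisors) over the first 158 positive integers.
Σ_{n ≤ 158} σ(n) = 20560

Compute σ(n) for each 1 ≤ n ≤ 158: σ(1) = 1, σ(2) = 3, σ(3) = 4, σ(4) = 7, σ(5) = 6, σ(6) = 12, σ(7) = 8, σ(8) = 15, σ(9) = 13, σ(10) = 18, σ(11) = 12, σ(12) = 28, σ(13) = 14, σ(14) = 24, σ(15) = 24, σ(16) = 31, σ(17) = 18, σ(18) = 39, σ(19) = 20, σ(20) = 42, σ(21) = 32, σ(22) = 36, σ(23) = 24, σ(24) = 60, σ(25) = 31, σ(26) = 42, σ(27) = 40, σ(28) = 56, σ(29) = 30, σ(30) = 72, σ(31) = 32, σ(32) = 63, σ(33) = 48, σ(34) = 54, σ(35) = 48, σ(36) = 91, σ(37) = 38, σ(38) = 60, σ(39) = 56, σ(40) = 90, σ(41) = 42, σ(42) = 96, σ(43) = 44, σ(44) = 84, σ(45) = 78, σ(46) = 72, σ(47) = 48, σ(48) = 124, σ(49) = 57, σ(50) = 93, σ(51) = 72, σ(52) = 98, σ(53) = 54, σ(54) = 120, σ(55) = 72, σ(56) = 120, σ(57) = 80, σ(58) = 90, σ(59) = 60, σ(60) = 168, σ(61) = 62, σ(62) = 96, σ(63) = 104, σ(64) = 127, σ(65) = 84, σ(66) = 144, σ(67) = 68, σ(68) = 126, σ(69) = 96, σ(70) = 144, σ(71) = 72, σ(72) = 195, σ(73) = 74, σ(74) = 114, σ(75) = 124, σ(76) = 140, σ(77) = 96, σ(78) = 168, σ(79) = 80, σ(80) = 186, σ(81) = 121, σ(82) = 126, σ(83) = 84, σ(84) = 224, σ(85) = 108, σ(86) = 132, σ(87) = 120, σ(88) = 180, σ(89) = 90, σ(90) = 234, σ(91) = 112, σ(92) = 168, σ(93) = 128, σ(94) = 144, σ(95) = 120, σ(96) = 252, σ(97) = 98, σ(98) = 171, σ(99) = 156, σ(100) = 217, σ(101) = 102, σ(102) = 216, σ(103) = 104, σ(104) = 210, σ(105) = 192, σ(106) = 162, σ(107) = 108, σ(108) = 280, σ(109) = 110, σ(110) = 216, σ(111) = 152, σ(112) = 248, σ(113) = 114, σ(114) = 240, σ(115) = 144, σ(116) = 210, σ(117) = 182, σ(118) = 180, σ(119) = 144, σ(120) = 360, σ(121) = 133, σ(122) = 186, σ(123) = 168, σ(124) = 224, σ(125) = 156, σ(126) = 312, σ(127) = 128, σ(128) = 255, σ(129) = 176, σ(130) = 252, σ(131) = 132, σ(132) = 336, σ(133) = 160, σ(134) = 204, σ(135) = 240, σ(136) = 270, σ(137) = 138, σ(138) = 288, σ(139) = 140, σ(140) = 336, σ(141) = 192, σ(142) = 216, σ(143) = 168, σ(144) = 403, σ(145) = 180, σ(146) = 222, σ(147) = 228, σ(148) = 266, σ(149) = 150, σ(150) = 372, σ(151) = 152, σ(152) = 300, σ(153) = 234, σ(154) = 288, σ(155) = 192, σ(156) = 392, σ(157) = 158, σ(158) = 240. Summing all 158 values: 20560. (Average order: Σ_{n ≤ x} σ(n) ~ (π²/12) x². For x = 158, (π²/12)·158² ≈ 20532.07.)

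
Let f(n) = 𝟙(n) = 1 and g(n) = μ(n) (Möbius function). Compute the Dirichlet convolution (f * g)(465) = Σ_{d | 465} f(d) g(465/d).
(𝟙 * μ)(465) = 0

Divisors of 465: [1, 3, 5, 15, 31, 93, 155, 465]. For each d | 465:
  d = 1: 𝟙(1) · μ(465/1) = 1 · -1 = -1
  d = 3: 𝟙(3) · μ(465/3) = 1 · 1 = 1
  d = 5: 𝟙(5) · μ(465/5) = 1 · 1 = 1
  d = 15: 𝟙(15) · μ(465/15) = 1 · -1 = -1
  d = 31: 𝟙(31) · μ(465/31) = 1 · 1 = 1
  d = 93: 𝟙(93) · μ(465/93) = 1 · -1 = -1
  d = 155: 𝟙(155) · μ(465/155) = 1 · -1 = -1
  d = 465: 𝟙(465) · μ(465/465) = 1 · 1 = 1
Summing: (𝟙 * μ)(465) = -1 + 1 + 1 + -1 + 1 + -1 + -1 + 1 = 0.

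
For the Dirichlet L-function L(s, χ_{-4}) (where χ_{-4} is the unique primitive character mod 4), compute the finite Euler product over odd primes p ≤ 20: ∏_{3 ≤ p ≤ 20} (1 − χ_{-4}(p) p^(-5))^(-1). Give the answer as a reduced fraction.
∏ = 8959395755957897476417566375/8993950909687588250159808512

The odd primes p ≤ 20 are [3, 5, 7, 11, 13, 17, 19]. For each, χ(p) = 1 if p ≡ 1 mod 4, χ(p) = −1 if p ≡ 3 mod 4. Taking (1 − χ(p)/p^5)^(-1) = p^5/(p^5 − χ(p)): (1 − (-1)/3^5)^(-1) · (1 − (1)/5^5)^(-1) · (1 − (-1)/7^5)^(-1) · (1 − (-1)/11^5)^(-1) · (1 − (1)/13^5)^(-1) · (1 − (1)/17^5)^(-1) · (1 − (-1)/19^5)^(-1) = 8959395755957897476417566375/8993950909687588250159808512.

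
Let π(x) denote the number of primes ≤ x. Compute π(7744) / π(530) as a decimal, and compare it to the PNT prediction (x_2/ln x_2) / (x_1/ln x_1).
π(7744)/π(530) = 982/99 ≈ 9.9192;  PNT prediction ≈ 10.2354.

π(530) = 99 and π(7744) = 982, so π(7744)/π(530) ≈ 9.9192. The PNT-predicted ratio is (7744/ln(7744)) / (530/ln(530)) ≈ 10.2354. The two agree to within a few percent, as expected.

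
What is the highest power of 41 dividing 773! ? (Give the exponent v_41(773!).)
v_41(773!) = 18

Legendre's formula: v_p(n!) = Σ_{k ≥ 1} ⌊n / p^k⌋. For p = 41, n = 773, the terms are:
  ⌊773/41^1⌋ = ⌊773/41⌋ = 18
(the next term ⌊773/41^2⌋ = 0, terminating the sum). Summing: v_41(773!) = 18 = 18.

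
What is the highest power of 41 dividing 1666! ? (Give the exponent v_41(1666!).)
v_41(1666!) = 40

Legendre's formula: v_p(n!) = Σ_{k ≥ 1} ⌊n / p^k⌋. For p = 41, n = 1666, the terms are:
  ⌊1666/41^1⌋ = ⌊1666/41⌋ = 40
(the next term ⌊1666/41^2⌋ = 0, terminating the sum). Summing: v_41(1666!) = 40 = 40.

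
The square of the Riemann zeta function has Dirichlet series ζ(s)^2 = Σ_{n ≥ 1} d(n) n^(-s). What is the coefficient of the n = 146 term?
d(146) = 4

ζ(s)^2 = (Σ 1/m^s)(Σ 1/k^s). The coefficient of 1/n^s in the product is the number of ordered pairs (m, k) with mk = n, which equals d(n). For n = 146, divisors are [1, 2, 73, 146], so d(146) = 4.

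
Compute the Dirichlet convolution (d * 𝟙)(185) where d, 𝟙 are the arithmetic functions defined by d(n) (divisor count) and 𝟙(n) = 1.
(d * 𝟙)(185) = 9

Divisors of 185: [1, 5, 37, 185]. For each d | 185:
  d = 1: d(1) · 𝟙(185/1) = 1 · 1 = 1
  d = 5: d(5) · 𝟙(185/5) = 2 · 1 = 2
  d = 37: d(37) · 𝟙(185/37) = 2 · 1 = 2
  d = 185: d(185) · 𝟙(185/185) = 4 · 1 = 4
Summing: (d * 𝟙)(185) = 1 + 2 + 2 + 4 = 9.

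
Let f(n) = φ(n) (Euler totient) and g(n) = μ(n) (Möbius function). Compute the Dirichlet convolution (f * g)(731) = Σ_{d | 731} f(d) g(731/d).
(φ * μ)(731) = 615

Divisors of 731: [1, 17, 43, 731]. For each d | 731:
  d = 1: φ(1) · μ(731/1) = 1 · 1 = 1
  d = 17: φ(17) · μ(731/17) = 16 · -1 = -16
  d = 43: φ(43) · μ(731/43) = 42 · -1 = -42
  d = 731: φ(731) · μ(731/731) = 672 · 1 = 672
Summing: (φ * μ)(731) = 1 + -16 + -42 + 672 = 615.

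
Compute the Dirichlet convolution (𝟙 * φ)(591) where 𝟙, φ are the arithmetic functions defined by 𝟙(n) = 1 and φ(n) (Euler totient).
(𝟙 * φ)(591) = 591

Divisors of 591: [1, 3, 197, 591]. For each d | 591:
  d = 1: 𝟙(1) · φ(591/1) = 1 · 392 = 392
  d = 3: 𝟙(3) · φ(591/3) = 1 · 196 = 196
  d = 197: 𝟙(197) · φ(591/197) = 1 · 2 = 2
  d = 591: 𝟙(591) · φ(591/591) = 1 · 1 = 1
Summing: (𝟙 * φ)(591) = 392 + 196 + 2 + 1 = 591.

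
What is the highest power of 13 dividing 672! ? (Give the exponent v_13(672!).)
v_13(672!) = 54

Legendre's formula: v_p(n!) = Σ_{k ≥ 1} ⌊n / p^k⌋. For p = 13, n = 672, the terms are:
  ⌊672/13^1⌋ = ⌊672/13⌋ = 51
  ⌊672/13^2⌋ = ⌊672/169⌋ = 3
(the next term ⌊672/13^3⌋ = 0, terminating the sum). Summing: v_13(672!) = 51 + 3 = 54.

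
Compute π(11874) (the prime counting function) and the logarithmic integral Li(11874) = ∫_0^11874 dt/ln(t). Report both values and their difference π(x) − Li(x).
π(11874) = 1423;  Li(11874) ≈ 1447.68;  π(x) − Li(x) ≈ -24.68.

Direct count of primes ≤ 11874 gives π(11874) = 1423. Numerical evaluation of the logarithmic integral gives Li(11874) ≈ 1447.68. The difference π(x) − Li(x) ≈ -24.68 is typically negative for small/moderate x (Li(x) overestimates), though Littlewood's theorem shows this sign changes infinitely often.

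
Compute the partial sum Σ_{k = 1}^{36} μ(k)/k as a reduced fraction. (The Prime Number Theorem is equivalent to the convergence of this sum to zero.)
Σ μ(k)/k = 2562470143/100280245065

Values of μ(k) for 1 ≤ k ≤ 36: μ(1) = 1, μ(2) = -1, μ(3) = -1, μ(5) = -1, μ(6) = 1, μ(7) = -1, μ(10) = 1, μ(11) = -1, μ(13) = -1, μ(14) = 1, μ(15) = 1, μ(17) = -1, μ(19) = -1, μ(21) = 1, μ(22) = 1, μ(23) = -1, μ(26) = 1, μ(29) = -1, μ(30) = -1, μ(31) = -1, μ(33) = 1, μ(34) = 1, μ(35) = 1, with μ = 0 on non-squarefree integers. Summing μ(k)/k for k where μ(k) ≠ 0 gives 2562470143/100280245065 ≈ 0.0256. (PNT ⟺ this sum → 0 as n → ∞.)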